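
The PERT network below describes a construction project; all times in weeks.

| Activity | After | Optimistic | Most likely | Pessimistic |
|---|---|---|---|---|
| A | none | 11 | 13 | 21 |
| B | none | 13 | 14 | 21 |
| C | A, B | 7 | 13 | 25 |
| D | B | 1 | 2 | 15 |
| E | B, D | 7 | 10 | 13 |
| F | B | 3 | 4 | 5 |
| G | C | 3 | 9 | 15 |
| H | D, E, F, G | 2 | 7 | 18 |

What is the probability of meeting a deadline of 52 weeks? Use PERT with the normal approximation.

te_A = (11 + 4·13 + 21)/6 = 84/6 = 14; σ²_A = ((21−11)/6)² = 2.778
te_B = (13 + 4·14 + 21)/6 = 90/6 = 15; σ²_B = ((21−13)/6)² = 1.778
te_C = (7 + 4·13 + 25)/6 = 84/6 = 14; σ²_C = ((25−7)/6)² = 9.000
te_D = (1 + 4·2 + 15)/6 = 24/6 = 4; σ²_D = ((15−1)/6)² = 5.444
te_E = (7 + 4·10 + 13)/6 = 60/6 = 10; σ²_E = ((13−7)/6)² = 1.000
te_F = (3 + 4·4 + 5)/6 = 24/6 = 4; σ²_F = ((5−3)/6)² = 0.111
te_G = (3 + 4·9 + 15)/6 = 54/6 = 9; σ²_G = ((15−3)/6)² = 4.000
te_H = (2 + 4·7 + 18)/6 = 48/6 = 8; σ²_H = ((18−2)/6)² = 7.111

Forward pass:
ES_A = 0; EF_A = 14
ES_B = 0; EF_B = 15
ES_C = max(EF_A=14, EF_B=15) = 15; EF_C = 15+14 = 29
ES_D = 15; EF_D = 15+4 = 19
ES_E = max(EF_B=15, EF_D=19) = 19; EF_E = 19+10 = 29
ES_F = 15; EF_F = 15+4 = 19
ES_G = 29; EF_G = 29+9 = 38
ES_H = max(EF_D=19, EF_E=29, EF_F=19, EF_G=38) = 38; EF_H = 38+8 = 46
Expected project duration μ = 46 weeks. Critical path: B → C → G → H.

Variance along critical path = 1.778 + 9.000 + 4.000 + 7.111 = 21.889; σ = √21.889 = 4.679 weeks.
Z = (52 − 46) / 4.679 = 1.282
P(T ≤ 52) = Φ(1.282) ≈ 0.900

0.900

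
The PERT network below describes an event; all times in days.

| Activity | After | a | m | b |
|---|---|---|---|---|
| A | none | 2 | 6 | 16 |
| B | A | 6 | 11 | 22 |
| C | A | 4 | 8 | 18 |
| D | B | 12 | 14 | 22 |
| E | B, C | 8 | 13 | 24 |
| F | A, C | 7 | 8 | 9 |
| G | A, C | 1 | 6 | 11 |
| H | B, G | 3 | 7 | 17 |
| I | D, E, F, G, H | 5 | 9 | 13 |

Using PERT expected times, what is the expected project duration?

te_A = (2 + 4·6 + 16)/6 = 42/6 = 7
te_B = (6 + 4·11 + 22)/6 = 72/6 = 12
te_C = (4 + 4·8 + 18)/6 = 54/6 = 9
te_D = (12 + 4·14 + 22)/6 = 90/6 = 15
te_E = (8 + 4·13 + 24)/6 = 84/6 = 14
te_F = (7 + 4·8 + 9)/6 = 48/6 = 8
te_G = (1 + 4·6 + 11)/6 = 36/6 = 6
te_H = (3 + 4·7 + 17)/6 = 48/6 = 8
te_I = (5 + 4·9 + 13)/6 = 54/6 = 9

Forward pass:
ES_A = 0; EF_A = 7
ES_B = 7; EF_B = 7+12 = 19
ES_C = 7; EF_C = 7+9 = 16
ES_D = 19; EF_D = 19+15 = 34
ES_E = max(EF_B=19, EF_C=16) = 19; EF_E = 19+14 = 33
ES_F = max(EF_A=7, EF_C=16) = 16; EF_F = 16+8 = 24
ES_G = max(EF_A=7, EF_C=16) = 16; EF_G = 16+6 = 22
ES_H = max(EF_B=19, EF_G=22) = 22; EF_H = 22+8 = 30
ES_I = max(EF_D=34, EF_E=33, EF_F=24, EF_G=22, EF_H=30) = 34; EF_I = 34+9 = 43
Expected project duration μ = 43 days. Critical path: A → B → D → I.

43 days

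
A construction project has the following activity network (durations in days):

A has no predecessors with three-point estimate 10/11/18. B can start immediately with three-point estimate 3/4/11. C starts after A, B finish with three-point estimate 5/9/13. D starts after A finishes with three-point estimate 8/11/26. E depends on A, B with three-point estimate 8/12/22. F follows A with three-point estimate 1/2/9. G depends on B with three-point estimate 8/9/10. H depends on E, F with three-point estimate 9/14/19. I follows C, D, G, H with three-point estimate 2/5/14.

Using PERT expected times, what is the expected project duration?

45 days

te_A = (10 + 4·11 + 18)/6 = 72/6 = 12
te_B = (3 + 4·4 + 11)/6 = 30/6 = 5
te_C = (5 + 4·9 + 13)/6 = 54/6 = 9
te_D = (8 + 4·11 + 26)/6 = 78/6 = 13
te_E = (8 + 4·12 + 22)/6 = 78/6 = 13
te_F = (1 + 4·2 + 9)/6 = 18/6 = 3
te_G = (8 + 4·9 + 10)/6 = 54/6 = 9
te_H = (9 + 4·14 + 19)/6 = 84/6 = 14
te_I = (2 + 4·5 + 14)/6 = 36/6 = 6

Forward pass:
ES_A = 0; EF_A = 12
ES_B = 0; EF_B = 5
ES_C = max(EF_A=12, EF_B=5) = 12; EF_C = 12+9 = 21
ES_D = 12; EF_D = 12+13 = 25
ES_E = max(EF_A=12, EF_B=5) = 12; EF_E = 12+13 = 25
ES_F = 12; EF_F = 12+3 = 15
ES_G = 5; EF_G = 5+9 = 14
ES_H = max(EF_E=25, EF_F=15) = 25; EF_H = 25+14 = 39
ES_I = max(EF_C=21, EF_D=25, EF_G=14, EF_H=39) = 39; EF_I = 39+6 = 45
Expected project duration μ = 45 days. Critical path: A → E → H → I.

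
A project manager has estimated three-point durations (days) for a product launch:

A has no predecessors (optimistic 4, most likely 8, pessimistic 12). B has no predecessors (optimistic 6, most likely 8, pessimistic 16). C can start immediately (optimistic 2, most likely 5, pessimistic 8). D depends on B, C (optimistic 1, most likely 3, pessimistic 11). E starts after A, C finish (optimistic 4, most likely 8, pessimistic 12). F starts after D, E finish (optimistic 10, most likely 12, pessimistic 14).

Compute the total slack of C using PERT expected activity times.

3 days

te_A = (4 + 4·8 + 12)/6 = 48/6 = 8
te_B = (6 + 4·8 + 16)/6 = 54/6 = 9
te_C = (2 + 4·5 + 8)/6 = 30/6 = 5
te_D = (1 + 4·3 + 11)/6 = 24/6 = 4
te_E = (4 + 4·8 + 12)/6 = 48/6 = 8
te_F = (10 + 4·12 + 14)/6 = 72/6 = 12

Forward pass:
ES_A = 0; EF_A = 8
ES_B = 0; EF_B = 9
ES_C = 0; EF_C = 5
ES_D = max(EF_B=9, EF_C=5) = 9; EF_D = 9+4 = 13
ES_E = max(EF_A=8, EF_C=5) = 8; EF_E = 8+8 = 16
ES_F = max(EF_D=13, EF_E=16) = 16; EF_F = 16+12 = 28
Expected project duration μ = 28 days. Critical path: A → E → F.

Backward pass:
LF_F = 28; LS_F = 28−12 = 16
LF_E = LS_F = 16; LS_E = 16−8 = 8
LF_D = LS_F = 16; LS_D = 16−4 = 12
LF_C = min(LS_D=12, LS_E=8) = 8; LS_C = 8−5 = 3
LF_B = LS_D = 12; LS_B = 12−9 = 3
LF_A = LS_E = 8; LS_A = 8−8 = 0
Slack_C = LS_C − ES_C = 3 − 0 = 3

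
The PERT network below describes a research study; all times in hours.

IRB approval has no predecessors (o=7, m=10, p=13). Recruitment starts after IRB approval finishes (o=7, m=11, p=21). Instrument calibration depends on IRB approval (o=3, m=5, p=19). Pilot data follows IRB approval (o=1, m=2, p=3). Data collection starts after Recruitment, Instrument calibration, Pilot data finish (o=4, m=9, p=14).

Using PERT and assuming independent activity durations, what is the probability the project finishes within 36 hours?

0.950

te_IRB approval = (7 + 4·10 + 13)/6 = 60/6 = 10; σ²_IRB approval = ((13−7)/6)² = 1.000
te_Recruitment = (7 + 4·11 + 21)/6 = 72/6 = 12; σ²_Recruitment = ((21−7)/6)² = 5.444
te_Instrument calibration = (3 + 4·5 + 19)/6 = 42/6 = 7; σ²_Instrument calibration = ((19−3)/6)² = 7.111
te_Pilot data = (1 + 4·2 + 3)/6 = 12/6 = 2; σ²_Pilot data = ((3−1)/6)² = 0.111
te_Data collection = (4 + 4·9 + 14)/6 = 54/6 = 9; σ²_Data collection = ((14−4)/6)² = 2.778

Forward pass:
ES_IRB approval = 0; EF_IRB approval = 10
ES_Recruitment = 10; EF_Recruitment = 10+12 = 22
ES_Instrument calibration = 10; EF_Instrument calibration = 10+7 = 17
ES_Pilot data = 10; EF_Pilot data = 10+2 = 12
ES_Data collection = max(EF_Recruitment=22, EF_Instrument calibration=17, EF_Pilot data=12) = 22; EF_Data collection = 22+9 = 31
Expected project duration μ = 31 hours. Critical path: IRB approval → Recruitment → Data collection.

Variance along critical path = 1.000 + 5.444 + 2.778 = 9.222; σ = √9.222 = 3.037 hours.
Z = (36 − 31) / 3.037 = 1.646
P(T ≤ 36) = Φ(1.646) ≈ 0.950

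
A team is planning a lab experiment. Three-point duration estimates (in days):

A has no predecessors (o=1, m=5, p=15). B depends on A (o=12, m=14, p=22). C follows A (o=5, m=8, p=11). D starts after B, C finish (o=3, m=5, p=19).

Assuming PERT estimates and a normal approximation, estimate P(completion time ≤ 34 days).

0.937

te_A = (1 + 4·5 + 15)/6 = 36/6 = 6; σ²_A = ((15−1)/6)² = 5.444
te_B = (12 + 4·14 + 22)/6 = 90/6 = 15; σ²_B = ((22−12)/6)² = 2.778
te_C = (5 + 4·8 + 11)/6 = 48/6 = 8; σ²_C = ((11−5)/6)² = 1.000
te_D = (3 + 4·5 + 19)/6 = 42/6 = 7; σ²_D = ((19−3)/6)² = 7.111

Forward pass:
ES_A = 0; EF_A = 6
ES_B = 6; EF_B = 6+15 = 21
ES_C = 6; EF_C = 6+8 = 14
ES_D = max(EF_B=21, EF_C=14) = 21; EF_D = 21+7 = 28
Expected project duration μ = 28 days. Critical path: A → B → D.

Variance along critical path = 5.444 + 2.778 + 7.111 = 15.333; σ = √15.333 = 3.916 days.
Z = (34 − 28) / 3.916 = 1.532
P(T ≤ 34) = Φ(1.532) ≈ 0.937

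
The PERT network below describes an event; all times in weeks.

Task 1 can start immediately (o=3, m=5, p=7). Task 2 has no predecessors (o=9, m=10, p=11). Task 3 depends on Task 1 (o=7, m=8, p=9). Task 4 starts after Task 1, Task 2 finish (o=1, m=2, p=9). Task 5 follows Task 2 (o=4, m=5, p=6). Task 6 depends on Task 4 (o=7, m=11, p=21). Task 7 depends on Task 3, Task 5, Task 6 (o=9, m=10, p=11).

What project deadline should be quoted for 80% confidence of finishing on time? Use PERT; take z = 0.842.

te_Task 1 = (3 + 4·5 + 7)/6 = 30/6 = 5; σ²_Task 1 = ((7−3)/6)² = 0.444
te_Task 2 = (9 + 4·10 + 11)/6 = 60/6 = 10; σ²_Task 2 = ((11−9)/6)² = 0.111
te_Task 3 = (7 + 4·8 + 9)/6 = 48/6 = 8; σ²_Task 3 = ((9−7)/6)² = 0.111
te_Task 4 = (1 + 4·2 + 9)/6 = 18/6 = 3; σ²_Task 4 = ((9−1)/6)² = 1.778
te_Task 5 = (4 + 4·5 + 6)/6 = 30/6 = 5; σ²_Task 5 = ((6−4)/6)² = 0.111
te_Task 6 = (7 + 4·11 + 21)/6 = 72/6 = 12; σ²_Task 6 = ((21−7)/6)² = 5.444
te_Task 7 = (9 + 4·10 + 11)/6 = 60/6 = 10; σ²_Task 7 = ((11−9)/6)² = 0.111

Forward pass:
ES_Task 1 = 0; EF_Task 1 = 5
ES_Task 2 = 0; EF_Task 2 = 10
ES_Task 3 = 5; EF_Task 3 = 5+8 = 13
ES_Task 4 = max(EF_Task 1=5, EF_Task 2=10) = 10; EF_Task 4 = 10+3 = 13
ES_Task 5 = 10; EF_Task 5 = 10+5 = 15
ES_Task 6 = 13; EF_Task 6 = 13+12 = 25
ES_Task 7 = max(EF_Task 3=13, EF_Task 5=15, EF_Task 6=25) = 25; EF_Task 7 = 25+10 = 35
Expected project duration μ = 35 weeks. Critical path: Task 2 → Task 4 → Task 6 → Task 7.

Variance along critical path = 0.111 + 1.778 + 5.444 + 0.111 = 7.444; σ = 2.728 weeks.
D = μ + z·σ = 35 + 0.842·2.728 = 37.3 weeks

37.3 weeks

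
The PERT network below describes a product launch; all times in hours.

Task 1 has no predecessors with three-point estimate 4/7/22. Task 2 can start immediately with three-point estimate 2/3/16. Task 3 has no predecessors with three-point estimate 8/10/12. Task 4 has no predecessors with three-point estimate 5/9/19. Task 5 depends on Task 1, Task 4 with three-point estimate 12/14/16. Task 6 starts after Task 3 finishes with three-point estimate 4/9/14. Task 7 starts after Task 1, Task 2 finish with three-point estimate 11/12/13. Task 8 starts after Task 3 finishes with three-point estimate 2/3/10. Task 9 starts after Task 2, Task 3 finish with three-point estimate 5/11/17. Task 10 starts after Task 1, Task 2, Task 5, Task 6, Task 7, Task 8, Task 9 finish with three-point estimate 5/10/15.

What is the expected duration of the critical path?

te_Task 1 = (4 + 4·7 + 22)/6 = 54/6 = 9
te_Task 2 = (2 + 4·3 + 16)/6 = 30/6 = 5
te_Task 3 = (8 + 4·10 + 12)/6 = 60/6 = 10
te_Task 4 = (5 + 4·9 + 19)/6 = 60/6 = 10
te_Task 5 = (12 + 4·14 + 16)/6 = 84/6 = 14
te_Task 6 = (4 + 4·9 + 14)/6 = 54/6 = 9
te_Task 7 = (11 + 4·12 + 13)/6 = 72/6 = 12
te_Task 8 = (2 + 4·3 + 10)/6 = 24/6 = 4
te_Task 9 = (5 + 4·11 + 17)/6 = 66/6 = 11
te_Task 10 = (5 + 4·10 + 15)/6 = 60/6 = 10

Forward pass:
ES_Task 1 = 0; EF_Task 1 = 9
ES_Task 2 = 0; EF_Task 2 = 5
ES_Task 3 = 0; EF_Task 3 = 10
ES_Task 4 = 0; EF_Task 4 = 10
ES_Task 5 = max(EF_Task 1=9, EF_Task 4=10) = 10; EF_Task 5 = 10+14 = 24
ES_Task 6 = 10; EF_Task 6 = 10+9 = 19
ES_Task 7 = max(EF_Task 1=9, EF_Task 2=5) = 9; EF_Task 7 = 9+12 = 21
ES_Task 8 = 10; EF_Task 8 = 10+4 = 14
ES_Task 9 = max(EF_Task 2=5, EF_Task 3=10) = 10; EF_Task 9 = 10+11 = 21
ES_Task 10 = max(EF_Task 1=9, EF_Task 2=5, EF_Task 5=24, EF_Task 6=19, EF_Task 7=21, EF_Task 8=14, EF_Task 9=21) = 24; EF_Task 10 = 24+10 = 34
Expected project duration μ = 34 hours. Critical path: Task 4 → Task 5 → Task 10.

34 hours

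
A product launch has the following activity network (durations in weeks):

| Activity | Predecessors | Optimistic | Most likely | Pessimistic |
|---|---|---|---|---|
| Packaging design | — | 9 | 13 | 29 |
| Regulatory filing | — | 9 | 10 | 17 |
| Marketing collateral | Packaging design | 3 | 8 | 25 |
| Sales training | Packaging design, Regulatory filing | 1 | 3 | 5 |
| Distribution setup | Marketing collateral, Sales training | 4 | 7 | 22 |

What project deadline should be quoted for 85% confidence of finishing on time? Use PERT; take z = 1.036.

te_Packaging design = (9 + 4·13 + 29)/6 = 90/6 = 15; σ²_Packaging design = ((29−9)/6)² = 11.111
te_Regulatory filing = (9 + 4·10 + 17)/6 = 66/6 = 11; σ²_Regulatory filing = ((17−9)/6)² = 1.778
te_Marketing collateral = (3 + 4·8 + 25)/6 = 60/6 = 10; σ²_Marketing collateral = ((25−3)/6)² = 13.444
te_Sales training = (1 + 4·3 + 5)/6 = 18/6 = 3; σ²_Sales training = ((5−1)/6)² = 0.444
te_Distribution setup = (4 + 4·7 + 22)/6 = 54/6 = 9; σ²_Distribution setup = ((22−4)/6)² = 9.000

Forward pass:
ES_Packaging design = 0; EF_Packaging design = 15
ES_Regulatory filing = 0; EF_Regulatory filing = 11
ES_Marketing collateral = 15; EF_Marketing collateral = 15+10 = 25
ES_Sales training = max(EF_Packaging design=15, EF_Regulatory filing=11) = 15; EF_Sales training = 15+3 = 18
ES_Distribution setup = max(EF_Marketing collateral=25, EF_Sales training=18) = 25; EF_Distribution setup = 25+9 = 34
Expected project duration μ = 34 weeks. Critical path: Packaging design → Marketing collateral → Distribution setup.

Variance along critical path = 11.111 + 13.444 + 9.000 = 33.556; σ = 5.793 weeks.
D = μ + z·σ = 34 + 1.036·5.793 = 40.0 weeks

40.0 weeks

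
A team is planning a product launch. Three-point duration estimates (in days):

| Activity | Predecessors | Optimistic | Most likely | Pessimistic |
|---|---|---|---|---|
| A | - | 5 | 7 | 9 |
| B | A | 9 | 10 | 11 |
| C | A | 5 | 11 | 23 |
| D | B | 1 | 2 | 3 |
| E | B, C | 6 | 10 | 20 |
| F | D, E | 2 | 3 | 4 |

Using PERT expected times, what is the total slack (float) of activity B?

2 days

te_A = (5 + 4·7 + 9)/6 = 42/6 = 7
te_B = (9 + 4·10 + 11)/6 = 60/6 = 10
te_C = (5 + 4·11 + 23)/6 = 72/6 = 12
te_D = (1 + 4·2 + 3)/6 = 12/6 = 2
te_E = (6 + 4·10 + 20)/6 = 66/6 = 11
te_F = (2 + 4·3 + 4)/6 = 18/6 = 3

Forward pass:
ES_A = 0; EF_A = 7
ES_B = 7; EF_B = 7+10 = 17
ES_C = 7; EF_C = 7+12 = 19
ES_D = 17; EF_D = 17+2 = 19
ES_E = max(EF_B=17, EF_C=19) = 19; EF_E = 19+11 = 30
ES_F = max(EF_D=19, EF_E=30) = 30; EF_F = 30+3 = 33
Expected project duration μ = 33 days. Critical path: A → C → E → F.

Backward pass:
LF_F = 33; LS_F = 33−3 = 30
LF_E = LS_F = 30; LS_E = 30−11 = 19
LF_D = LS_F = 30; LS_D = 30−2 = 28
LF_C = LS_E = 19; LS_C = 19−12 = 7
LF_B = min(LS_D=28, LS_E=19) = 19; LS_B = 19−10 = 9
LF_A = min(LS_B=9, LS_C=7) = 7; LS_A = 7−7 = 0
Slack_B = LS_B − ES_B = 9 − 7 = 2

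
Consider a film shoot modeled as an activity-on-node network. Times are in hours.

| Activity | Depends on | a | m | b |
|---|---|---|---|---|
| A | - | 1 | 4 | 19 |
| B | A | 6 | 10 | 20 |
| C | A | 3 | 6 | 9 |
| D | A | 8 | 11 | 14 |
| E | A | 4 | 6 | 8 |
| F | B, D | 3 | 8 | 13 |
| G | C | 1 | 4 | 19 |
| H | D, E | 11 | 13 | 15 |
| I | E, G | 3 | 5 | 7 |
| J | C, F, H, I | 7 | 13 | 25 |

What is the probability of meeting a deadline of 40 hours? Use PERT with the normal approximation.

te_A = (1 + 4·4 + 19)/6 = 36/6 = 6; σ²_A = ((19−1)/6)² = 9.000
te_B = (6 + 4·10 + 20)/6 = 66/6 = 11; σ²_B = ((20−6)/6)² = 5.444
te_C = (3 + 4·6 + 9)/6 = 36/6 = 6; σ²_C = ((9−3)/6)² = 1.000
te_D = (8 + 4·11 + 14)/6 = 66/6 = 11; σ²_D = ((14−8)/6)² = 1.000
te_E = (4 + 4·6 + 8)/6 = 36/6 = 6; σ²_E = ((8−4)/6)² = 0.444
te_F = (3 + 4·8 + 13)/6 = 48/6 = 8; σ²_F = ((13−3)/6)² = 2.778
te_G = (1 + 4·4 + 19)/6 = 36/6 = 6; σ²_G = ((19−1)/6)² = 9.000
te_H = (11 + 4·13 + 15)/6 = 78/6 = 13; σ²_H = ((15−11)/6)² = 0.444
te_I = (3 + 4·5 + 7)/6 = 30/6 = 5; σ²_I = ((7−3)/6)² = 0.444
te_J = (7 + 4·13 + 25)/6 = 84/6 = 14; σ²_J = ((25−7)/6)² = 9.000

Forward pass:
ES_A = 0; EF_A = 6
ES_B = 6; EF_B = 6+11 = 17
ES_C = 6; EF_C = 6+6 = 12
ES_D = 6; EF_D = 6+11 = 17
ES_E = 6; EF_E = 6+6 = 12
ES_F = max(EF_B=17, EF_D=17) = 17; EF_F = 17+8 = 25
ES_G = 12; EF_G = 12+6 = 18
ES_H = max(EF_D=17, EF_E=12) = 17; EF_H = 17+13 = 30
ES_I = max(EF_E=12, EF_G=18) = 18; EF_I = 18+5 = 23
ES_J = max(EF_C=12, EF_F=25, EF_H=30, EF_I=23) = 30; EF_J = 30+14 = 44
Expected project duration μ = 44 hours. Critical path: A → D → H → J.

Variance along critical path = 9.000 + 1.000 + 0.444 + 9.000 = 19.444; σ = √19.444 = 4.410 hours.
Z = (40 − 44) / 4.410 = -0.907
P(T ≤ 40) = Φ(-0.907) ≈ 0.182

0.182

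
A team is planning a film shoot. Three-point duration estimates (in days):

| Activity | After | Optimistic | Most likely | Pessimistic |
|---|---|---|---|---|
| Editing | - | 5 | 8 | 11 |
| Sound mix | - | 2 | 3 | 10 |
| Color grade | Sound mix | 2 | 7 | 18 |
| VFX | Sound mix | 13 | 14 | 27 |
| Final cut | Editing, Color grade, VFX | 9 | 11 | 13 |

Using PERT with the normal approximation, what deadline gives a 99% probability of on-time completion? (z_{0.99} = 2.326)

te_Editing = (5 + 4·8 + 11)/6 = 48/6 = 8; σ²_Editing = ((11−5)/6)² = 1.000
te_Sound mix = (2 + 4·3 + 10)/6 = 24/6 = 4; σ²_Sound mix = ((10−2)/6)² = 1.778
te_Color grade = (2 + 4·7 + 18)/6 = 48/6 = 8; σ²_Color grade = ((18−2)/6)² = 7.111
te_VFX = (13 + 4·14 + 27)/6 = 96/6 = 16; σ²_VFX = ((27−13)/6)² = 5.444
te_Final cut = (9 + 4·11 + 13)/6 = 66/6 = 11; σ²_Final cut = ((13−9)/6)² = 0.444

Forward pass:
ES_Editing = 0; EF_Editing = 8
ES_Sound mix = 0; EF_Sound mix = 4
ES_Color grade = 4; EF_Color grade = 4+8 = 12
ES_VFX = 4; EF_VFX = 4+16 = 20
ES_Final cut = max(EF_Editing=8, EF_Color grade=12, EF_VFX=20) = 20; EF_Final cut = 20+11 = 31
Expected project duration μ = 31 days. Critical path: Sound mix → VFX → Final cut.

Variance along critical path = 1.778 + 5.444 + 0.444 = 7.667; σ = 2.769 days.
D = μ + z·σ = 31 + 2.326·2.769 = 37.4 days

37.4 days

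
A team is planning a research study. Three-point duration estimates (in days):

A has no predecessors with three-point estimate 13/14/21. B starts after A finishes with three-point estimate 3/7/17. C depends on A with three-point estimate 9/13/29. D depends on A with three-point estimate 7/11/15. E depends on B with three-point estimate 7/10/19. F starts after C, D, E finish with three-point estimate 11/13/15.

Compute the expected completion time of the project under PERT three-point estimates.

te_A = (13 + 4·14 + 21)/6 = 90/6 = 15
te_B = (3 + 4·7 + 17)/6 = 48/6 = 8
te_C = (9 + 4·13 + 29)/6 = 90/6 = 15
te_D = (7 + 4·11 + 15)/6 = 66/6 = 11
te_E = (7 + 4·10 + 19)/6 = 66/6 = 11
te_F = (11 + 4·13 + 15)/6 = 78/6 = 13

Forward pass:
ES_A = 0; EF_A = 15
ES_B = 15; EF_B = 15+8 = 23
ES_C = 15; EF_C = 15+15 = 30
ES_D = 15; EF_D = 15+11 = 26
ES_E = 23; EF_E = 23+11 = 34
ES_F = max(EF_C=30, EF_D=26, EF_E=34) = 34; EF_F = 34+13 = 47
Expected project duration μ = 47 days. Critical path: A → B → E → F.

47 days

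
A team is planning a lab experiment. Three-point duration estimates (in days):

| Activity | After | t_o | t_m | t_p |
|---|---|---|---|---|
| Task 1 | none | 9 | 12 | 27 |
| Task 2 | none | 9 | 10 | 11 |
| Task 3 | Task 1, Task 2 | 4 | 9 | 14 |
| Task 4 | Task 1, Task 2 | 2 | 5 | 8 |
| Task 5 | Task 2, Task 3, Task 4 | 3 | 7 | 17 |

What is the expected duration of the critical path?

31 days

te_Task 1 = (9 + 4·12 + 27)/6 = 84/6 = 14
te_Task 2 = (9 + 4·10 + 11)/6 = 60/6 = 10
te_Task 3 = (4 + 4·9 + 14)/6 = 54/6 = 9
te_Task 4 = (2 + 4·5 + 8)/6 = 30/6 = 5
te_Task 5 = (3 + 4·7 + 17)/6 = 48/6 = 8

Forward pass:
ES_Task 1 = 0; EF_Task 1 = 14
ES_Task 2 = 0; EF_Task 2 = 10
ES_Task 3 = max(EF_Task 1=14, EF_Task 2=10) = 14; EF_Task 3 = 14+9 = 23
ES_Task 4 = max(EF_Task 1=14, EF_Task 2=10) = 14; EF_Task 4 = 14+5 = 19
ES_Task 5 = max(EF_Task 2=10, EF_Task 3=23, EF_Task 4=19) = 23; EF_Task 5 = 23+8 = 31
Expected project duration μ = 31 days. Critical path: Task 1 → Task 3 → Task 5.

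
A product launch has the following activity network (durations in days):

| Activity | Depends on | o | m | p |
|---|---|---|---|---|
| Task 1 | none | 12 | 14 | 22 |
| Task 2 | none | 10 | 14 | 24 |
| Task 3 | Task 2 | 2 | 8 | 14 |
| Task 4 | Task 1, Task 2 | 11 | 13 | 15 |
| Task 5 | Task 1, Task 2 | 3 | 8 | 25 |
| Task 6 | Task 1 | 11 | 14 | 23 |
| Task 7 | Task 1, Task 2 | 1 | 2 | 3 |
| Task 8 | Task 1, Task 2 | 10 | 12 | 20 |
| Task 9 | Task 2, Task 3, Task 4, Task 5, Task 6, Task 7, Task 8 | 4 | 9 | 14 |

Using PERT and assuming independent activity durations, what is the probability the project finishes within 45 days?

te_Task 1 = (12 + 4·14 + 22)/6 = 90/6 = 15; σ²_Task 1 = ((22−12)/6)² = 2.778
te_Task 2 = (10 + 4·14 + 24)/6 = 90/6 = 15; σ²_Task 2 = ((24−10)/6)² = 5.444
te_Task 3 = (2 + 4·8 + 14)/6 = 48/6 = 8; σ²_Task 3 = ((14−2)/6)² = 4.000
te_Task 4 = (11 + 4·13 + 15)/6 = 78/6 = 13; σ²_Task 4 = ((15−11)/6)² = 0.444
te_Task 5 = (3 + 4·8 + 25)/6 = 60/6 = 10; σ²_Task 5 = ((25−3)/6)² = 13.444
te_Task 6 = (11 + 4·14 + 23)/6 = 90/6 = 15; σ²_Task 6 = ((23−11)/6)² = 4.000
te_Task 7 = (1 + 4·2 + 3)/6 = 12/6 = 2; σ²_Task 7 = ((3−1)/6)² = 0.111
te_Task 8 = (10 + 4·12 + 20)/6 = 78/6 = 13; σ²_Task 8 = ((20−10)/6)² = 2.778
te_Task 9 = (4 + 4·9 + 14)/6 = 54/6 = 9; σ²_Task 9 = ((14−4)/6)² = 2.778

Forward pass:
ES_Task 1 = 0; EF_Task 1 = 15
ES_Task 2 = 0; EF_Task 2 = 15
ES_Task 3 = 15; EF_Task 3 = 15+8 = 23
ES_Task 4 = max(EF_Task 1=15, EF_Task 2=15) = 15; EF_Task 4 = 15+13 = 28
ES_Task 5 = max(EF_Task 1=15, EF_Task 2=15) = 15; EF_Task 5 = 15+10 = 25
ES_Task 6 = 15; EF_Task 6 = 15+15 = 30
ES_Task 7 = max(EF_Task 1=15, EF_Task 2=15) = 15; EF_Task 7 = 15+2 = 17
ES_Task 8 = max(EF_Task 1=15, EF_Task 2=15) = 15; EF_Task 8 = 15+13 = 28
ES_Task 9 = max(EF_Task 2=15, EF_Task 3=23, EF_Task 4=28, EF_Task 5=25, EF_Task 6=30, EF_Task 7=17, EF_Task 8=28) = 30; EF_Task 9 = 30+9 = 39
Expected project duration μ = 39 days. Critical path: Task 1 → Task 6 → Task 9.

Variance along critical path = 2.778 + 4.000 + 2.778 = 9.556; σ = √9.556 = 3.091 days.
Z = (45 − 39) / 3.091 = 1.941
P(T ≤ 45) = Φ(1.941) ≈ 0.974

0.974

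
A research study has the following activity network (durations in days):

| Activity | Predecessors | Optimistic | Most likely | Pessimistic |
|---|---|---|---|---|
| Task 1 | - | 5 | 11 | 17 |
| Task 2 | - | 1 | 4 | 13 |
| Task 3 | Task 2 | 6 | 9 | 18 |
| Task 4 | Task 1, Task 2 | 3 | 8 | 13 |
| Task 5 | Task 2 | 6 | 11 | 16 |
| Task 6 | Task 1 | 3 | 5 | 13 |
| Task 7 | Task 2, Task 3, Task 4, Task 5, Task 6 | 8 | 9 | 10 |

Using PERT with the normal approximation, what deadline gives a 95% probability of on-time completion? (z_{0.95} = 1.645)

te_Task 1 = (5 + 4·11 + 17)/6 = 66/6 = 11; σ²_Task 1 = ((17−5)/6)² = 4.000
te_Task 2 = (1 + 4·4 + 13)/6 = 30/6 = 5; σ²_Task 2 = ((13−1)/6)² = 4.000
te_Task 3 = (6 + 4·9 + 18)/6 = 60/6 = 10; σ²_Task 3 = ((18−6)/6)² = 4.000
te_Task 4 = (3 + 4·8 + 13)/6 = 48/6 = 8; σ²_Task 4 = ((13−3)/6)² = 2.778
te_Task 5 = (6 + 4·11 + 16)/6 = 66/6 = 11; σ²_Task 5 = ((16−6)/6)² = 2.778
te_Task 6 = (3 + 4·5 + 13)/6 = 36/6 = 6; σ²_Task 6 = ((13−3)/6)² = 2.778
te_Task 7 = (8 + 4·9 + 10)/6 = 54/6 = 9; σ²_Task 7 = ((10−8)/6)² = 0.111

Forward pass:
ES_Task 1 = 0; EF_Task 1 = 11
ES_Task 2 = 0; EF_Task 2 = 5
ES_Task 3 = 5; EF_Task 3 = 5+10 = 15
ES_Task 4 = max(EF_Task 1=11, EF_Task 2=5) = 11; EF_Task 4 = 11+8 = 19
ES_Task 5 = 5; EF_Task 5 = 5+11 = 16
ES_Task 6 = 11; EF_Task 6 = 11+6 = 17
ES_Task 7 = max(EF_Task 2=5, EF_Task 3=15, EF_Task 4=19, EF_Task 5=16, EF_Task 6=17) = 19; EF_Task 7 = 19+9 = 28
Expected project duration μ = 28 days. Critical path: Task 1 → Task 4 → Task 7.

Variance along critical path = 4.000 + 2.778 + 0.111 = 6.889; σ = 2.625 days.
D = μ + z·σ = 28 + 1.645·2.625 = 32.3 days

32.3 days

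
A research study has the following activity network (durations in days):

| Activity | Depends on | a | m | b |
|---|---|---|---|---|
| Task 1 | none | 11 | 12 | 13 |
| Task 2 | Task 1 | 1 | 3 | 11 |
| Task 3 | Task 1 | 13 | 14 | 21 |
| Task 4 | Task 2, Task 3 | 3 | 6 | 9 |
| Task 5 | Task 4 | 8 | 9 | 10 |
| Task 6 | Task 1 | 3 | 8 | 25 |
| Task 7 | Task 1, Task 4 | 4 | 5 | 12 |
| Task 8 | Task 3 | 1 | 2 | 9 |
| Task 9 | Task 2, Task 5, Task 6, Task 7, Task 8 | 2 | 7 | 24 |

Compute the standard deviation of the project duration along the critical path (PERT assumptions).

te_Task 1 = (11 + 4·12 + 13)/6 = 72/6 = 12; σ²_Task 1 = ((13−11)/6)² = 0.111
te_Task 2 = (1 + 4·3 + 11)/6 = 24/6 = 4; σ²_Task 2 = ((11−1)/6)² = 2.778
te_Task 3 = (13 + 4·14 + 21)/6 = 90/6 = 15; σ²_Task 3 = ((21−13)/6)² = 1.778
te_Task 4 = (3 + 4·6 + 9)/6 = 36/6 = 6; σ²_Task 4 = ((9−3)/6)² = 1.000
te_Task 5 = (8 + 4·9 + 10)/6 = 54/6 = 9; σ²_Task 5 = ((10−8)/6)² = 0.111
te_Task 6 = (3 + 4·8 + 25)/6 = 60/6 = 10; σ²_Task 6 = ((25−3)/6)² = 13.444
te_Task 7 = (4 + 4·5 + 12)/6 = 36/6 = 6; σ²_Task 7 = ((12−4)/6)² = 1.778
te_Task 8 = (1 + 4·2 + 9)/6 = 18/6 = 3; σ²_Task 8 = ((9−1)/6)² = 1.778
te_Task 9 = (2 + 4·7 + 24)/6 = 54/6 = 9; σ²_Task 9 = ((24−2)/6)² = 13.444

Forward pass:
ES_Task 1 = 0; EF_Task 1 = 12
ES_Task 2 = 12; EF_Task 2 = 12+4 = 16
ES_Task 3 = 12; EF_Task 3 = 12+15 = 27
ES_Task 4 = max(EF_Task 2=16, EF_Task 3=27) = 27; EF_Task 4 = 27+6 = 33
ES_Task 5 = 33; EF_Task 5 = 33+9 = 42
ES_Task 6 = 12; EF_Task 6 = 12+10 = 22
ES_Task 7 = max(EF_Task 1=12, EF_Task 4=33) = 33; EF_Task 7 = 33+6 = 39
ES_Task 8 = 27; EF_Task 8 = 27+3 = 30
ES_Task 9 = max(EF_Task 2=16, EF_Task 5=42, EF_Task 6=22, EF_Task 7=39, EF_Task 8=30) = 42; EF_Task 9 = 42+9 = 51
Expected project duration μ = 51 days. Critical path: Task 1 → Task 3 → Task 4 → Task 5 → Task 9.

Variance along critical path = 0.111 + 1.778 + 1.000 + 0.111 + 13.444 = 16.444
σ = √16.444 = 4.055 days

4.06 days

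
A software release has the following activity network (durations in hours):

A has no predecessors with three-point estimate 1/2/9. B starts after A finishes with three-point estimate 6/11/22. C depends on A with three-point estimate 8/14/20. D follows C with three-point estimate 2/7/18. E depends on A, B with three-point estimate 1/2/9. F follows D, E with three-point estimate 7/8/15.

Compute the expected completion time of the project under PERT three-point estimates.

34 hours

te_A = (1 + 4·2 + 9)/6 = 18/6 = 3
te_B = (6 + 4·11 + 22)/6 = 72/6 = 12
te_C = (8 + 4·14 + 20)/6 = 84/6 = 14
te_D = (2 + 4·7 + 18)/6 = 48/6 = 8
te_E = (1 + 4·2 + 9)/6 = 18/6 = 3
te_F = (7 + 4·8 + 15)/6 = 54/6 = 9

Forward pass:
ES_A = 0; EF_A = 3
ES_B = 3; EF_B = 3+12 = 15
ES_C = 3; EF_C = 3+14 = 17
ES_D = 17; EF_D = 17+8 = 25
ES_E = max(EF_A=3, EF_B=15) = 15; EF_E = 15+3 = 18
ES_F = max(EF_D=25, EF_E=18) = 25; EF_F = 25+9 = 34
Expected project duration μ = 34 hours. Critical path: A → C → D → F.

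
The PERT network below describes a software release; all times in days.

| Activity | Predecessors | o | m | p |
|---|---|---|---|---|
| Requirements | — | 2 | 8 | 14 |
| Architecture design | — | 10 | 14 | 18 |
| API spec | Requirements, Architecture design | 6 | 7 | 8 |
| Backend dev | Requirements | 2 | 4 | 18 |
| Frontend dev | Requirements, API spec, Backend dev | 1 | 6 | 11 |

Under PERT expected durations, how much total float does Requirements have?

te_Requirements = (2 + 4·8 + 14)/6 = 48/6 = 8
te_Architecture design = (10 + 4·14 + 18)/6 = 84/6 = 14
te_API spec = (6 + 4·7 + 8)/6 = 42/6 = 7
te_Backend dev = (2 + 4·4 + 18)/6 = 36/6 = 6
te_Frontend dev = (1 + 4·6 + 11)/6 = 36/6 = 6

Forward pass:
ES_Requirements = 0; EF_Requirements = 8
ES_Architecture design = 0; EF_Architecture design = 14
ES_API spec = max(EF_Requirements=8, EF_Architecture design=14) = 14; EF_API spec = 14+7 = 21
ES_Backend dev = 8; EF_Backend dev = 8+6 = 14
ES_Frontend dev = max(EF_Requirements=8, EF_API spec=21, EF_Backend dev=14) = 21; EF_Frontend dev = 21+6 = 27
Expected project duration μ = 27 days. Critical path: Architecture design → API spec → Frontend dev.

Backward pass:
LF_Frontend dev = 27; LS_Frontend dev = 27−6 = 21
LF_Backend dev = LS_Frontend dev = 21; LS_Backend dev = 21−6 = 15
LF_API spec = LS_Frontend dev = 21; LS_API spec = 21−7 = 14
LF_Architecture design = LS_API spec = 14; LS_Architecture design = 14−14 = 0
LF_Requirements = min(LS_API spec=14, LS_Backend dev=15, LS_Frontend dev=21) = 14; LS_Requirements = 14−8 = 6
Slack_Requirements = LS_Requirements − ES_Requirements = 6 − 0 = 6

6 days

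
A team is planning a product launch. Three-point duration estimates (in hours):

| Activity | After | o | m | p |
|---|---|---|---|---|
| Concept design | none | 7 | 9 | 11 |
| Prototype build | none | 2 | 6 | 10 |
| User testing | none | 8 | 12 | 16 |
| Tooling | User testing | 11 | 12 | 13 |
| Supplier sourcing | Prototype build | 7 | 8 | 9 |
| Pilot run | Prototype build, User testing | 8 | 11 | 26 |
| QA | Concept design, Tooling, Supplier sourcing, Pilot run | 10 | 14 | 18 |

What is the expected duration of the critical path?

te_Concept design = (7 + 4·9 + 11)/6 = 54/6 = 9
te_Prototype build = (2 + 4·6 + 10)/6 = 36/6 = 6
te_User testing = (8 + 4·12 + 16)/6 = 72/6 = 12
te_Tooling = (11 + 4·12 + 13)/6 = 72/6 = 12
te_Supplier sourcing = (7 + 4·8 + 9)/6 = 48/6 = 8
te_Pilot run = (8 + 4·11 + 26)/6 = 78/6 = 13
te_QA = (10 + 4·14 + 18)/6 = 84/6 = 14

Forward pass:
ES_Concept design = 0; EF_Concept design = 9
ES_Prototype build = 0; EF_Prototype build = 6
ES_User testing = 0; EF_User testing = 12
ES_Tooling = 12; EF_Tooling = 12+12 = 24
ES_Supplier sourcing = 6; EF_Supplier sourcing = 6+8 = 14
ES_Pilot run = max(EF_Prototype build=6, EF_User testing=12) = 12; EF_Pilot run = 12+13 = 25
ES_QA = max(EF_Concept design=9, EF_Tooling=24, EF_Supplier sourcing=14, EF_Pilot run=25) = 25; EF_QA = 25+14 = 39
Expected project duration μ = 39 hours. Critical path: User testing → Pilot run → QA.

39 hours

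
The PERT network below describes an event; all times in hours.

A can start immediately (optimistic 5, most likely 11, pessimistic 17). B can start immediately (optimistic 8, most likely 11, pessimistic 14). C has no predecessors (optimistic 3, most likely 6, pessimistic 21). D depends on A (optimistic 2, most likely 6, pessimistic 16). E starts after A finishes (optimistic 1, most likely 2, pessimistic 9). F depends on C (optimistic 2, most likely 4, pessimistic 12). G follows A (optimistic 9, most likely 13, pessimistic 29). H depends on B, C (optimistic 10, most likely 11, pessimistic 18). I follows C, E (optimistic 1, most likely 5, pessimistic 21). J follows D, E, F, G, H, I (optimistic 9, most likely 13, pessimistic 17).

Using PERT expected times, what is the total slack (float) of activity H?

te_A = (5 + 4·11 + 17)/6 = 66/6 = 11
te_B = (8 + 4·11 + 14)/6 = 66/6 = 11
te_C = (3 + 4·6 + 21)/6 = 48/6 = 8
te_D = (2 + 4·6 + 16)/6 = 42/6 = 7
te_E = (1 + 4·2 + 9)/6 = 18/6 = 3
te_F = (2 + 4·4 + 12)/6 = 30/6 = 5
te_G = (9 + 4·13 + 29)/6 = 90/6 = 15
te_H = (10 + 4·11 + 18)/6 = 72/6 = 12
te_I = (1 + 4·5 + 21)/6 = 42/6 = 7
te_J = (9 + 4·13 + 17)/6 = 78/6 = 13

Forward pass:
ES_A = 0; EF_A = 11
ES_B = 0; EF_B = 11
ES_C = 0; EF_C = 8
ES_D = 11; EF_D = 11+7 = 18
ES_E = 11; EF_E = 11+3 = 14
ES_F = 8; EF_F = 8+5 = 13
ES_G = 11; EF_G = 11+15 = 26
ES_H = max(EF_B=11, EF_C=8) = 11; EF_H = 11+12 = 23
ES_I = max(EF_C=8, EF_E=14) = 14; EF_I = 14+7 = 21
ES_J = max(EF_D=18, EF_E=14, EF_F=13, EF_G=26, EF_H=23, EF_I=21) = 26; EF_J = 26+13 = 39
Expected project duration μ = 39 hours. Critical path: A → G → J.

Backward pass:
LF_J = 39; LS_J = 39−13 = 26
LF_I = LS_J = 26; LS_I = 26−7 = 19
LF_H = LS_J = 26; LS_H = 26−12 = 14
LF_G = LS_J = 26; LS_G = 26−15 = 11
LF_F = LS_J = 26; LS_F = 26−5 = 21
LF_E = min(LS_I=19, LS_J=26) = 19; LS_E = 19−3 = 16
LF_D = LS_J = 26; LS_D = 26−7 = 19
LF_C = min(LS_F=21, LS_H=14, LS_I=19) = 14; LS_C = 14−8 = 6
LF_B = LS_H = 14; LS_B = 14−11 = 3
LF_A = min(LS_D=19, LS_E=16, LS_G=11) = 11; LS_A = 11−11 = 0
Slack_H = LS_H − ES_H = 14 − 11 = 3

3 hours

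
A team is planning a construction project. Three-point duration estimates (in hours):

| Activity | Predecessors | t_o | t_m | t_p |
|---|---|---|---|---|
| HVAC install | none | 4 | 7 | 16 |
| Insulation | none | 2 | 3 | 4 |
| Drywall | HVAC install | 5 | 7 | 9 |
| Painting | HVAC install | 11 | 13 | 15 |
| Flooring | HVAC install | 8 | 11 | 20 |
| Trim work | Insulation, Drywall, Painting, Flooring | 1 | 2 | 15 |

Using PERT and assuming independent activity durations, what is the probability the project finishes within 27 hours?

te_HVAC install = (4 + 4·7 + 16)/6 = 48/6 = 8; σ²_HVAC install = ((16−4)/6)² = 4.000
te_Insulation = (2 + 4·3 + 4)/6 = 18/6 = 3; σ²_Insulation = ((4−2)/6)² = 0.111
te_Drywall = (5 + 4·7 + 9)/6 = 42/6 = 7; σ²_Drywall = ((9−5)/6)² = 0.444
te_Painting = (11 + 4·13 + 15)/6 = 78/6 = 13; σ²_Painting = ((15−11)/6)² = 0.444
te_Flooring = (8 + 4·11 + 20)/6 = 72/6 = 12; σ²_Flooring = ((20−8)/6)² = 4.000
te_Trim work = (1 + 4·2 + 15)/6 = 24/6 = 4; σ²_Trim work = ((15−1)/6)² = 5.444

Forward pass:
ES_HVAC install = 0; EF_HVAC install = 8
ES_Insulation = 0; EF_Insulation = 3
ES_Drywall = 8; EF_Drywall = 8+7 = 15
ES_Painting = 8; EF_Painting = 8+13 = 21
ES_Flooring = 8; EF_Flooring = 8+12 = 20
ES_Trim work = max(EF_Insulation=3, EF_Drywall=15, EF_Painting=21, EF_Flooring=20) = 21; EF_Trim work = 21+4 = 25
Expected project duration μ = 25 hours. Critical path: HVAC install → Painting → Trim work.

Variance along critical path = 4.000 + 0.444 + 5.444 = 9.889; σ = √9.889 = 3.145 hours.
Z = (27 − 25) / 3.145 = 0.636
P(T ≤ 27) = Φ(0.636) ≈ 0.738

0.738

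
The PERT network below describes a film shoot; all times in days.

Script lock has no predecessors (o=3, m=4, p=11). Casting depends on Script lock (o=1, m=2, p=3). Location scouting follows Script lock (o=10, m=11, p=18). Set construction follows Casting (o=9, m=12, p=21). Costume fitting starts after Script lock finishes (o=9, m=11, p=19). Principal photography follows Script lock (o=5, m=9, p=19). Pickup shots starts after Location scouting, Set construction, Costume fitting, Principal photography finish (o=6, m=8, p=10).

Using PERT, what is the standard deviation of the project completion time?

2.52 days

te_Script lock = (3 + 4·4 + 11)/6 = 30/6 = 5; σ²_Script lock = ((11−3)/6)² = 1.778
te_Casting = (1 + 4·2 + 3)/6 = 12/6 = 2; σ²_Casting = ((3−1)/6)² = 0.111
te_Location scouting = (10 + 4·11 + 18)/6 = 72/6 = 12; σ²_Location scouting = ((18−10)/6)² = 1.778
te_Set construction = (9 + 4·12 + 21)/6 = 78/6 = 13; σ²_Set construction = ((21−9)/6)² = 4.000
te_Costume fitting = (9 + 4·11 + 19)/6 = 72/6 = 12; σ²_Costume fitting = ((19−9)/6)² = 2.778
te_Principal photography = (5 + 4·9 + 19)/6 = 60/6 = 10; σ²_Principal photography = ((19−5)/6)² = 5.444
te_Pickup shots = (6 + 4·8 + 10)/6 = 48/6 = 8; σ²_Pickup shots = ((10−6)/6)² = 0.444

Forward pass:
ES_Script lock = 0; EF_Script lock = 5
ES_Casting = 5; EF_Casting = 5+2 = 7
ES_Location scouting = 5; EF_Location scouting = 5+12 = 17
ES_Set construction = 7; EF_Set construction = 7+13 = 20
ES_Costume fitting = 5; EF_Costume fitting = 5+12 = 17
ES_Principal photography = 5; EF_Principal photography = 5+10 = 15
ES_Pickup shots = max(EF_Location scouting=17, EF_Set construction=20, EF_Costume fitting=17, EF_Principal photography=15) = 20; EF_Pickup shots = 20+8 = 28
Expected project duration μ = 28 days. Critical path: Script lock → Casting → Set construction → Pickup shots.

Variance along critical path = 1.778 + 0.111 + 4.000 + 0.444 = 6.333
σ = √6.333 = 2.517 days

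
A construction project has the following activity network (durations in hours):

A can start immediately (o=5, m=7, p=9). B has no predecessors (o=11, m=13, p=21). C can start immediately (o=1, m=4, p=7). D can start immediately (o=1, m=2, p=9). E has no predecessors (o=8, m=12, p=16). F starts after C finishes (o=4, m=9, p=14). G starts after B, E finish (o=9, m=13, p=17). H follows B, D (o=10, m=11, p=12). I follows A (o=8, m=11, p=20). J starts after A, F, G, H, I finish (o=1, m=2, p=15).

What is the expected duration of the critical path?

31 hours

te_A = (5 + 4·7 + 9)/6 = 42/6 = 7
te_B = (11 + 4·13 + 21)/6 = 84/6 = 14
te_C = (1 + 4·4 + 7)/6 = 24/6 = 4
te_D = (1 + 4·2 + 9)/6 = 18/6 = 3
te_E = (8 + 4·12 + 16)/6 = 72/6 = 12
te_F = (4 + 4·9 + 14)/6 = 54/6 = 9
te_G = (9 + 4·13 + 17)/6 = 78/6 = 13
te_H = (10 + 4·11 + 12)/6 = 66/6 = 11
te_I = (8 + 4·11 + 20)/6 = 72/6 = 12
te_J = (1 + 4·2 + 15)/6 = 24/6 = 4

Forward pass:
ES_A = 0; EF_A = 7
ES_B = 0; EF_B = 14
ES_C = 0; EF_C = 4
ES_D = 0; EF_D = 3
ES_E = 0; EF_E = 12
ES_F = 4; EF_F = 4+9 = 13
ES_G = max(EF_B=14, EF_E=12) = 14; EF_G = 14+13 = 27
ES_H = max(EF_B=14, EF_D=3) = 14; EF_H = 14+11 = 25
ES_I = 7; EF_I = 7+12 = 19
ES_J = max(EF_A=7, EF_F=13, EF_G=27, EF_H=25, EF_I=19) = 27; EF_J = 27+4 = 31
Expected project duration μ = 31 hours. Critical path: B → G → J.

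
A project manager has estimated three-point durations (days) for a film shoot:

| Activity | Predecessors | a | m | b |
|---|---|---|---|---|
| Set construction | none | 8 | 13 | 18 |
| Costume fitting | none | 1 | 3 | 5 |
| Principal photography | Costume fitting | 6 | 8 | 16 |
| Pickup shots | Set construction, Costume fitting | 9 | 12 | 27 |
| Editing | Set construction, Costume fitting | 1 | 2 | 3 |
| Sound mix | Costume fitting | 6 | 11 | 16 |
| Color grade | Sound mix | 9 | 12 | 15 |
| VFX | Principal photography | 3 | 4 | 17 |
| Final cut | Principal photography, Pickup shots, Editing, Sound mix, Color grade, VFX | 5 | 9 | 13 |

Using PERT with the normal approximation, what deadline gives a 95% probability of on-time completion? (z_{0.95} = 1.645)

te_Set construction = (8 + 4·13 + 18)/6 = 78/6 = 13; σ²_Set construction = ((18−8)/6)² = 2.778
te_Costume fitting = (1 + 4·3 + 5)/6 = 18/6 = 3; σ²_Costume fitting = ((5−1)/6)² = 0.444
te_Principal photography = (6 + 4·8 + 16)/6 = 54/6 = 9; σ²_Principal photography = ((16−6)/6)² = 2.778
te_Pickup shots = (9 + 4·12 + 27)/6 = 84/6 = 14; σ²_Pickup shots = ((27−9)/6)² = 9.000
te_Editing = (1 + 4·2 + 3)/6 = 12/6 = 2; σ²_Editing = ((3−1)/6)² = 0.111
te_Sound mix = (6 + 4·11 + 16)/6 = 66/6 = 11; σ²_Sound mix = ((16−6)/6)² = 2.778
te_Color grade = (9 + 4·12 + 15)/6 = 72/6 = 12; σ²_Color grade = ((15−9)/6)² = 1.000
te_VFX = (3 + 4·4 + 17)/6 = 36/6 = 6; σ²_VFX = ((17−3)/6)² = 5.444
te_Final cut = (5 + 4·9 + 13)/6 = 54/6 = 9; σ²_Final cut = ((13−5)/6)² = 1.778

Forward pass:
ES_Set construction = 0; EF_Set construction = 13
ES_Costume fitting = 0; EF_Costume fitting = 3
ES_Principal photography = 3; EF_Principal photography = 3+9 = 12
ES_Pickup shots = max(EF_Set construction=13, EF_Costume fitting=3) = 13; EF_Pickup shots = 13+14 = 27
ES_Editing = max(EF_Set construction=13, EF_Costume fitting=3) = 13; EF_Editing = 13+2 = 15
ES_Sound mix = 3; EF_Sound mix = 3+11 = 14
ES_Color grade = 14; EF_Color grade = 14+12 = 26
ES_VFX = 12; EF_VFX = 12+6 = 18
ES_Final cut = max(EF_Principal photography=12, EF_Pickup shots=27, EF_Editing=15, EF_Sound mix=14, EF_Color grade=26, EF_VFX=18) = 27; EF_Final cut = 27+9 = 36
Expected project duration μ = 36 days. Critical path: Set construction → Pickup shots → Final cut.

Variance along critical path = 2.778 + 9.000 + 1.778 = 13.556; σ = 3.682 days.
D = μ + z·σ = 36 + 1.645·3.682 = 42.1 days

42.1 days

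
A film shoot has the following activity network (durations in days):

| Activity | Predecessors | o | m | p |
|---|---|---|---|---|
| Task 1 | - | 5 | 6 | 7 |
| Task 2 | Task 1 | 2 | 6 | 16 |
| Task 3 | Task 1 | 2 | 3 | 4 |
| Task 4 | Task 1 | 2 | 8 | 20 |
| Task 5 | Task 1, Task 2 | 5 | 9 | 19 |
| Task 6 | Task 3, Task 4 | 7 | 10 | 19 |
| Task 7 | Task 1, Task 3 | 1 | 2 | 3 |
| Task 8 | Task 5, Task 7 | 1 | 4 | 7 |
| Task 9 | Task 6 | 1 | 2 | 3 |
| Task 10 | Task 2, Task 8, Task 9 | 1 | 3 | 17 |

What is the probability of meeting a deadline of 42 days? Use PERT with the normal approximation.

0.977

te_Task 1 = (5 + 4·6 + 7)/6 = 36/6 = 6; σ²_Task 1 = ((7−5)/6)² = 0.111
te_Task 2 = (2 + 4·6 + 16)/6 = 42/6 = 7; σ²_Task 2 = ((16−2)/6)² = 5.444
te_Task 3 = (2 + 4·3 + 4)/6 = 18/6 = 3; σ²_Task 3 = ((4−2)/6)² = 0.111
te_Task 4 = (2 + 4·8 + 20)/6 = 54/6 = 9; σ²_Task 4 = ((20−2)/6)² = 9.000
te_Task 5 = (5 + 4·9 + 19)/6 = 60/6 = 10; σ²_Task 5 = ((19−5)/6)² = 5.444
te_Task 6 = (7 + 4·10 + 19)/6 = 66/6 = 11; σ²_Task 6 = ((19−7)/6)² = 4.000
te_Task 7 = (1 + 4·2 + 3)/6 = 12/6 = 2; σ²_Task 7 = ((3−1)/6)² = 0.111
te_Task 8 = (1 + 4·4 + 7)/6 = 24/6 = 4; σ²_Task 8 = ((7−1)/6)² = 1.000
te_Task 9 = (1 + 4·2 + 3)/6 = 12/6 = 2; σ²_Task 9 = ((3−1)/6)² = 0.111
te_Task 10 = (1 + 4·3 + 17)/6 = 30/6 = 5; σ²_Task 10 = ((17−1)/6)² = 7.111

Forward pass:
ES_Task 1 = 0; EF_Task 1 = 6
ES_Task 2 = 6; EF_Task 2 = 6+7 = 13
ES_Task 3 = 6; EF_Task 3 = 6+3 = 9
ES_Task 4 = 6; EF_Task 4 = 6+9 = 15
ES_Task 5 = max(EF_Task 1=6, EF_Task 2=13) = 13; EF_Task 5 = 13+10 = 23
ES_Task 6 = max(EF_Task 3=9, EF_Task 4=15) = 15; EF_Task 6 = 15+11 = 26
ES_Task 7 = max(EF_Task 1=6, EF_Task 3=9) = 9; EF_Task 7 = 9+2 = 11
ES_Task 8 = max(EF_Task 5=23, EF_Task 7=11) = 23; EF_Task 8 = 23+4 = 27
ES_Task 9 = 26; EF_Task 9 = 26+2 = 28
ES_Task 10 = max(EF_Task 2=13, EF_Task 8=27, EF_Task 9=28) = 28; EF_Task 10 = 28+5 = 33
Expected project duration μ = 33 days. Critical path: Task 1 → Task 4 → Task 6 → Task 9 → Task 10.

Variance along critical path = 0.111 + 9.000 + 4.000 + 0.111 + 7.111 = 20.333; σ = √20.333 = 4.509 days.
Z = (42 − 33) / 4.509 = 1.996
P(T ≤ 42) = Φ(1.996) ≈ 0.977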